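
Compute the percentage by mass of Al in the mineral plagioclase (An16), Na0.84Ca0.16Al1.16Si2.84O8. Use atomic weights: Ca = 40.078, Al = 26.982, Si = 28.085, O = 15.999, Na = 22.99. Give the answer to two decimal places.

Formula mass = 0.84×22.99 + 0.16×40.078 + 1.16×26.982 + 2.84×28.085 + 8×15.999 = 264.777 g/mol, of which 31.299 g is Al.
So Al makes up 31.299/264.777 = 0.1182 of the mass, i.e. 11.82%.

11.82 weight percent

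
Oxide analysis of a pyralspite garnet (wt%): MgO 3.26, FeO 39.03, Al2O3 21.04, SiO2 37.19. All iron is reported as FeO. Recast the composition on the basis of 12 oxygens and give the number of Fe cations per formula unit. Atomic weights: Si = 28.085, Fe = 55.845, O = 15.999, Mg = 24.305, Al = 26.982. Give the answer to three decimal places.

2.627 Fe apfu

3.26 wt% MgO ÷ 40.304 g/mol = 0.08089 mol, giving 0.08089 Mg and 0.08089 O.
39.03 wt% FeO ÷ 71.844 g/mol = 0.54326 mol, giving 0.54326 Fe and 0.54326 O.
21.04 wt% Al2O3 ÷ 101.961 g/mol = 0.20635 mol, giving 0.41270 Al and 0.61905 O.
37.19 wt% SiO2 ÷ 60.083 g/mol = 0.61898 mol, giving 0.61898 Si and 1.23796 O.
Oxygen sums to 2.48116; scaling by 12/2.48116 = 4.83645 puts the formula on 12 O.
Fe: 0.54326 × 4.83645 = 2.627 atoms per formula unit.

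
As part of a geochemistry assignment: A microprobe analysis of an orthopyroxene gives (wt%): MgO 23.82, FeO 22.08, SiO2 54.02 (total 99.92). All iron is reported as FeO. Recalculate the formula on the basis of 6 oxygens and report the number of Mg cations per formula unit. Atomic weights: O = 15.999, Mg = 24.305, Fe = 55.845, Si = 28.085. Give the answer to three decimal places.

MgO: 23.82/40.304 = 0.59101 mol → 0.59101 mol Mg, 0.59101 mol O.
FeO: 22.08/71.844 = 0.30733 mol → 0.30733 mol Fe, 0.30733 mol O.
SiO2: 54.02/60.083 = 0.89909 mol → 0.89909 mol Si, 1.79818 mol O.
Total oxygen = 2.69652 mol. Normalization factor = 6/2.69652 = 2.22509.
Mg per 6 O = 0.59101 × 2.22509 = 1.315.

1.315 Mg apfu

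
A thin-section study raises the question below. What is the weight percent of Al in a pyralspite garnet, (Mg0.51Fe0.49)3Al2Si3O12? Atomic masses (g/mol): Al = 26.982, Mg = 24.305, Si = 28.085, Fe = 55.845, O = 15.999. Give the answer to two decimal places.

M((Mg0.51Fe0.49)3Al2Si3O12) = 449.486 g/mol.
Al contributes 2 × 26.982 = 53.964 g per mole.
53.964/449.486 = 0.1201 → 12.01%.

12.01 mass %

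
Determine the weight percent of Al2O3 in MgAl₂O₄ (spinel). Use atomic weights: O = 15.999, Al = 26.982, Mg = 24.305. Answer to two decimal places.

Molar mass of MgAl₂O₄ = 1×24.305 + 2×26.982 + 4×15.999 = 142.265 g/mol.
Each formula unit contains 2 Al, equivalent to 2/2 = 1.0000 mol Al2O3.
M(Al2O3) = 2×26.982 + 3×15.999 = 101.961 g/mol.
Mass of Al2O3 per formula unit = 1.0000 × 101.961 = 101.961 g.
Al2O3 wt% = 101.961 / 142.265 × 100 = 71.67%.

71.67 wt%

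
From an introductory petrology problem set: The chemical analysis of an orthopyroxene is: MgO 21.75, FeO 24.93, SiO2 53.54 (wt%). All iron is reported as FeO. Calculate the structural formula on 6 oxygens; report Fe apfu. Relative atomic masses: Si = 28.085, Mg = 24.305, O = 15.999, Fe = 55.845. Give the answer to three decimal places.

21.75 wt% MgO ÷ 40.304 g/mol = 0.53965 mol, giving 0.53965 Mg and 0.53965 O.
24.93 wt% FeO ÷ 71.844 g/mol = 0.34700 mol, giving 0.34700 Fe and 0.34700 O.
53.54 wt% SiO2 ÷ 60.083 g/mol = 0.89110 mol, giving 0.89110 Si and 1.78220 O.
Oxygen sums to 2.66885; scaling by 6/2.66885 = 2.24816 puts the formula on 6 O.
Fe: 0.34700 × 2.24816 = 0.780 atoms per formula unit.

0.780 Fe apfu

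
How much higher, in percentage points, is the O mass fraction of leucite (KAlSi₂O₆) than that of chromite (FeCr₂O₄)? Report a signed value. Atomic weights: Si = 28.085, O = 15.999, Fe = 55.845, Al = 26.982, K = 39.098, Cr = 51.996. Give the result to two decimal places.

M(KAlSi₂O₆) = 218.244 g/mol, so wt% O = 95.994/218.244 × 100 = 43.98%.
M(FeCr₂O₄) = 223.833 g/mol, so wt% O = 63.996/223.833 × 100 = 28.59%.
43.98 − 28.59 = 15.39 pp.

15.39 percentage points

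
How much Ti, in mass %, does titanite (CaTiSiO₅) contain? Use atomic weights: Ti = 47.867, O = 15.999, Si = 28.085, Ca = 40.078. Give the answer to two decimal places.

24.42 mass %

M(CaTiSiO₅) = 196.025 g/mol.
Ti contributes 1 × 47.867 = 47.867 g per mole.
47.867/196.025 = 0.2442 → 24.42%.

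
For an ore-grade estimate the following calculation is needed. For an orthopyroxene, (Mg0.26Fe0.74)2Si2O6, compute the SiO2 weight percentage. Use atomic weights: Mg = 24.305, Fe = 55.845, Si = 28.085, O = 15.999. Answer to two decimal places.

Formula mass = 247.453 g/mol.
2 Si → 2.0000 mol SiO2 per formula unit; M(SiO2) = 60.083, so SiO2 mass = 120.166 g.
120.166/247.453 × 100 = 48.56 wt%.

48.56 wt%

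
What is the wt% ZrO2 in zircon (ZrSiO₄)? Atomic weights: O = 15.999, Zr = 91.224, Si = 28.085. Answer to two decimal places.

67.22 wt%

Molar mass of ZrSiO₄ = 1·91.224 + 1·28.085 + 4·15.999 = 183.305 g/mol.
Each formula unit contains 1 Zr, equivalent to 1/1 = 1.0000 mol ZrO2.
M(ZrO2) = 1×91.224 + 2×15.999 = 123.222 g/mol.
Mass of ZrO2 per formula unit = 1.0000 × 123.222 = 123.222 g.
ZrO2 wt% = 123.222 / 183.305 × 100 = 67.22%.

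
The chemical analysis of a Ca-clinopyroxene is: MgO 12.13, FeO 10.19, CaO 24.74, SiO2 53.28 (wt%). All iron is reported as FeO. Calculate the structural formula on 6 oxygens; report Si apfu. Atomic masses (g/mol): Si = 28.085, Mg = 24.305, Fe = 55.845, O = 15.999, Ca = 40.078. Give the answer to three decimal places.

MgO (M=40.304): mol = 0.30096; Mg = 0.30096, O = 0.30096.
FeO (M=71.844): mol = 0.14184; Fe = 0.14184, O = 0.14184.
CaO (M=56.077): mol = 0.44118; Ca = 0.44118, O = 0.44118.
SiO2 (M=60.083): mol = 0.88677; Si = 0.88677, O = 1.77354.
ΣO = 2.65752; factor = 6/ΣO = 2.25774.
Si apfu = 0.88677 × 2.25774 = 2.002.

2.002 Si apfu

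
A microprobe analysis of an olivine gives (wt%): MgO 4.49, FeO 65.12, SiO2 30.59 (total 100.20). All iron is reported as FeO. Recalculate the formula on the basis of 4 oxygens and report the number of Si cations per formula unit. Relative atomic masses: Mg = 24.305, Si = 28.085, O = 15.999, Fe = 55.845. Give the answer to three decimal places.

1.000 Si apfu

MgO (M=40.304): mol = 0.11140; Mg = 0.11140, O = 0.11140.
FeO (M=71.844): mol = 0.90641; Fe = 0.90641, O = 0.90641.
SiO2 (M=60.083): mol = 0.50913; Si = 0.50913, O = 1.01826.
ΣO = 2.03607; factor = 4/ΣO = 1.96457.
Si apfu = 0.50913 × 1.96457 = 1.000.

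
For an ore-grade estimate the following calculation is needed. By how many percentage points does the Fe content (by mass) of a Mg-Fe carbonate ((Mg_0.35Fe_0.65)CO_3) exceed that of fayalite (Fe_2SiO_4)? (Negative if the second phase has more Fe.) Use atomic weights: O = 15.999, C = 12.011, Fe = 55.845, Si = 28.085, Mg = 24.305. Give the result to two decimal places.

First mineral: 36.299 g Fe in 104.814 g formula = 34.63 wt% Fe.
Second mineral: 111.690 g Fe in 203.771 g formula = 54.81 wt% Fe.
34.63% − 54.81% gives a difference of -20.18 percentage points.

-20.18 percentage points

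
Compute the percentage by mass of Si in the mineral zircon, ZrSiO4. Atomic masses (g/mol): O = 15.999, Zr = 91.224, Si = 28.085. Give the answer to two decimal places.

Molar mass of ZrSiO4: 1*91.224 + 1*28.085 + 4*15.999 = 183.305 g/mol.
Mass of Si per formula unit: 1 × 28.085 = 28.085 g.
Weight fraction Si = 28.085 / 183.305 = 0.1532.

15.32 mass %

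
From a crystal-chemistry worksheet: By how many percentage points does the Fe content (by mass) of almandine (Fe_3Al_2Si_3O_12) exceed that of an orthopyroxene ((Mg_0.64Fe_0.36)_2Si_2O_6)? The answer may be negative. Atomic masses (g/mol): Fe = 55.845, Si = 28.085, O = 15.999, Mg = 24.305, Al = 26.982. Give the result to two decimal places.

15.67 percentage points

M(Fe_3Al_2Si_3O_12) = 497.742 g/mol, so wt% Fe = 167.535/497.742 × 100 = 33.66%.
M((Mg_0.64Fe_0.36)_2Si_2O_6) = 223.483 g/mol, so wt% Fe = 40.208/223.483 × 100 = 17.99%.
33.66 − 17.99 = 15.67 pp.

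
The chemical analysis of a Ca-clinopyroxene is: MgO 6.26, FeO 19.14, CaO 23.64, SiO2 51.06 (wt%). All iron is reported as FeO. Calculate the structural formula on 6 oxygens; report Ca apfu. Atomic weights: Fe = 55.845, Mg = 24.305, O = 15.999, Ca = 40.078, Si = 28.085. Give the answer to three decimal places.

6.26 wt% MgO ÷ 40.304 g/mol = 0.15532 mol, giving 0.15532 Mg and 0.15532 O.
19.14 wt% FeO ÷ 71.844 g/mol = 0.26641 mol, giving 0.26641 Fe and 0.26641 O.
23.64 wt% CaO ÷ 56.077 g/mol = 0.42156 mol, giving 0.42156 Ca and 0.42156 O.
51.06 wt% SiO2 ÷ 60.083 g/mol = 0.84982 mol, giving 0.84982 Si and 1.69964 O.
Oxygen sums to 2.54293; scaling by 6/2.54293 = 2.35948 puts the formula on 6 O.
Ca: 0.42156 × 2.35948 = 0.995 atoms per formula unit.

0.995 Ca apfu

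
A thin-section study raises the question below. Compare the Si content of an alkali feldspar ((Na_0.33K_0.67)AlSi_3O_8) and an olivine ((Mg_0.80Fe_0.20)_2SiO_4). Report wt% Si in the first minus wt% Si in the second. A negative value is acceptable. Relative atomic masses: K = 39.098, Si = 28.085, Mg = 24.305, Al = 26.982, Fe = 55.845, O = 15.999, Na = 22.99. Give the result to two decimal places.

12.54 percentage points

Si in (Na_0.33K_0.67)AlSi_3O_8: molar mass 273.011 g/mol; 3×28.085 = 84.255 g → 30.86 wt%.
Si in (Mg_0.80Fe_0.20)_2SiO_4: molar mass 153.307 g/mol; 1×28.085 = 28.085 g → 18.32 wt%.
Difference = 30.86 − 18.32 = 12.54 percentage points.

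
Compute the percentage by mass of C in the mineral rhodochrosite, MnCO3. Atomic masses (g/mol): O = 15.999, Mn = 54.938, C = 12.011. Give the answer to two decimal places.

M(MnCO3) = 114.946 g/mol.
C contributes 1 × 12.011 = 12.011 g per mole.
12.011/114.946 = 0.1045 → 10.45%.

10.45 mass %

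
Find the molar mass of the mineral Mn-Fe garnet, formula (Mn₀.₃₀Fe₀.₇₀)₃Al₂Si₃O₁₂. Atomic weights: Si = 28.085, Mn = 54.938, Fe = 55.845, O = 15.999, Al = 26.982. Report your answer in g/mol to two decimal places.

Mn: 0.90 × 54.938 = 49.4442
Fe: 2.10 × 55.845 = 117.2745
Al: 2 × 26.982 = 53.9640
Si: 3 × 28.085 = 84.2550
O: 12 × 15.999 = 191.9880
Summing the contributions gives the formula mass.

496.93 g/mol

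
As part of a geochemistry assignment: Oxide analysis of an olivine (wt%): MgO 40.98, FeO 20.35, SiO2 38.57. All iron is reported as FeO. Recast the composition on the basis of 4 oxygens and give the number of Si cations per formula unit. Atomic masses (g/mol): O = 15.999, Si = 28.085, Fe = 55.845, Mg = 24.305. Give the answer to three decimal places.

MgO (M=40.304): mol = 1.01677; Mg = 1.01677, O = 1.01677.
FeO (M=71.844): mol = 0.28325; Fe = 0.28325, O = 0.28325.
SiO2 (M=60.083): mol = 0.64195; Si = 0.64195, O = 1.28390.
ΣO = 2.58392; factor = 4/ΣO = 1.54804.
Si apfu = 0.64195 × 1.54804 = 0.994.

0.994 Si apfu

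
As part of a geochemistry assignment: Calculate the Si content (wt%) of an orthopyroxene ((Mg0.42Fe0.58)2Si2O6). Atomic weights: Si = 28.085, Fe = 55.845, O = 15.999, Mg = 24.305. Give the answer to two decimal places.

Molar mass of (Mg0.42Fe0.58)2Si2O6: 0.84·24.305 + 1.16·55.845 + 2·28.085 + 6·15.999 = 237.360 g/mol.
Mass of Si per formula unit: 2 × 28.085 = 56.170 g.
Weight fraction Si = 56.170 / 237.360 = 0.2366.

23.66 wt%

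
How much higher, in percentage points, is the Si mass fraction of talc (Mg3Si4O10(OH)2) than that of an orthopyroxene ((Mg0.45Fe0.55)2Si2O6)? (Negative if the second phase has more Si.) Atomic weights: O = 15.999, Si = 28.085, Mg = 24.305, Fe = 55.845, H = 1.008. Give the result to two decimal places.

Si in Mg3Si4O10(OH)2: molar mass 379.259 g/mol; 4×28.085 = 112.340 g → 29.62 wt%.
Si in (Mg0.45Fe0.55)2Si2O6: molar mass 235.468 g/mol; 2×28.085 = 56.170 g → 23.85 wt%.
Difference = 29.62 − 23.85 = 5.77 percentage points.

5.77 percentage points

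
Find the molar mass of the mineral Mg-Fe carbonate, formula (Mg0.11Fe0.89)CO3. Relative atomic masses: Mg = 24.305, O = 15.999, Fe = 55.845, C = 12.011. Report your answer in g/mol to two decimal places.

M = 0.11×24.305 + 0.89×55.845 + 1×12.011 + 3×15.999

112.38 g/mol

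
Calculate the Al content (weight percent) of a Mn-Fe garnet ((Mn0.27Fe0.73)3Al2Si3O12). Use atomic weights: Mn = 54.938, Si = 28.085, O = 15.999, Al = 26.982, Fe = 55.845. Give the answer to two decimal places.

Formula mass = 0.81*54.938 + 2.19*55.845 + 2*26.982 + 3*28.085 + 12*15.999 = 497.007 g/mol, of which 53.964 g is Al.
So Al makes up 53.964/497.007 = 0.1086 of the mass, i.e. 10.86%.

10.86 weight percent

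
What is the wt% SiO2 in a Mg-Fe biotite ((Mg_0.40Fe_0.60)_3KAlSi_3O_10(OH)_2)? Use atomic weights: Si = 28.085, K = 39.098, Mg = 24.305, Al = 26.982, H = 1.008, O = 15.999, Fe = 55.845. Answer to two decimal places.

M((Mg_0.40Fe_0.60)_3KAlSi_3O_10(OH)_2) = 474.026 g/mol; M(SiO2) = 60.083 g/mol.
Moles SiO2 per formula unit = 3 Si ÷ 1 = 3.0000.
SiO2 fraction = (3.0000 × 60.083) / 474.026 = 180.249/474.026 = 0.3803.

38.03 wt%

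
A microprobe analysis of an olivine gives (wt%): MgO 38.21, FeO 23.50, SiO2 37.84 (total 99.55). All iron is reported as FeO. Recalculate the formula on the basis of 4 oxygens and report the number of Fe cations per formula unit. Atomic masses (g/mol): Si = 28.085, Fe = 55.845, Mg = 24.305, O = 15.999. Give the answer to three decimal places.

MgO: 38.21/40.304 = 0.94804 mol → 0.94804 mol Mg, 0.94804 mol O.
FeO: 23.50/71.844 = 0.32710 mol → 0.32710 mol Fe, 0.32710 mol O.
SiO2: 37.84/60.083 = 0.62980 mol → 0.62980 mol Si, 1.25960 mol O.
Total oxygen = 2.53474 mol. Normalization factor = 4/2.53474 = 1.57807.
Fe per 4 O = 0.32710 × 1.57807 = 0.516.

0.516 Fe apfu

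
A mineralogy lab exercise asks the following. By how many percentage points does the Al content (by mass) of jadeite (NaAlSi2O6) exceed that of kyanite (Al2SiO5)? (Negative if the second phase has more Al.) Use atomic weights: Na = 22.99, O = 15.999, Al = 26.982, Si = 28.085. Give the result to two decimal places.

M(NaAlSi2O6) = 202.136 g/mol, so wt% Al = 26.982/202.136 × 100 = 13.35%.
M(Al2SiO5) = 162.044 g/mol, so wt% Al = 53.964/162.044 × 100 = 33.30%.
13.35 − 33.30 = -19.95 pp.

-19.95 percentage points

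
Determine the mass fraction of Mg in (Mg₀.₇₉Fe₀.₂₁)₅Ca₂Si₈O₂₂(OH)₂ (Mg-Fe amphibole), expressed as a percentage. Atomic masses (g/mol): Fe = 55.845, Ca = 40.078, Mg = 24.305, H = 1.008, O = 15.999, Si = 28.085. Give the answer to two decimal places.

11.36 mass %

Molar mass of (Mg₀.₇₉Fe₀.₂₁)₅Ca₂Si₈O₂₂(OH)₂: 3.95*24.305 + 1.05*55.845 + 2*40.078 + 8*28.085 + 24*15.999 + 2*1.008 = 845.470 g/mol.
Mass of Mg per formula unit: 3.95 × 24.305 = 96.005 g.
Weight fraction Mg = 96.005 / 845.470 = 0.1136.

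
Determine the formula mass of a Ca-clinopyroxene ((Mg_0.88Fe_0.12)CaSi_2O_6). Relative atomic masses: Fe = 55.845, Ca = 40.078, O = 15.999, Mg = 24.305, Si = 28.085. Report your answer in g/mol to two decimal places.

220.33 g/mol

The formula mass is the sum 0.88*24.305 + 0.12*55.845 + 1*40.078 + 2*28.085 + 6*15.999.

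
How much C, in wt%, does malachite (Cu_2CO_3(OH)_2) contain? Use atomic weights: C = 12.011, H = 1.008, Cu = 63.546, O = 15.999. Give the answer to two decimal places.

5.43 wt%

Molar mass of Cu_2CO_3(OH)_2: 2*63.546 + 1*12.011 + 5*15.999 + 2*1.008 = 221.114 g/mol.
Mass of C per formula unit: 1 × 12.011 = 12.011 g.
Weight fraction C = 12.011 / 221.114 = 0.0543.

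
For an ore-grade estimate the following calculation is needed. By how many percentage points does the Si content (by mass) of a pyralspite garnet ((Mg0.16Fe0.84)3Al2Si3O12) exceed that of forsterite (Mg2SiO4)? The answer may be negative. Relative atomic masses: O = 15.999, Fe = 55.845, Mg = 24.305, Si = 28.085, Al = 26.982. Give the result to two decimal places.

M((Mg0.16Fe0.84)3Al2Si3O12) = 482.603 g/mol, so wt% Si = 84.255/482.603 × 100 = 17.46%.
M(Mg2SiO4) = 140.691 g/mol, so wt% Si = 28.085/140.691 × 100 = 19.96%.
17.46 − 19.96 = -2.50 pp.

-2.50 percentage points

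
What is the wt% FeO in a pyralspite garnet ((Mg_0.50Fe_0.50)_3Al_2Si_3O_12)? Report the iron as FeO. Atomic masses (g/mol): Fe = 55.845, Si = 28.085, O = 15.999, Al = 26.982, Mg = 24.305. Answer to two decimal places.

23.93 wt%

M((Mg_0.50Fe_0.50)_3Al_2Si_3O_12) = 450.432 g/mol; M(FeO) = 71.844 g/mol.
Moles FeO per formula unit = 1.50 Fe ÷ 1 = 1.5000.
FeO fraction = (1.5000 × 71.844) / 450.432 = 107.766/450.432 = 0.2393.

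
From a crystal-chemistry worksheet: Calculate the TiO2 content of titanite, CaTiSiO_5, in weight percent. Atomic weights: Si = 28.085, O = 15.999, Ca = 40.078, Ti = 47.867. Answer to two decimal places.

40.74 wt%

Formula mass = 196.025 g/mol.
1 Ti → 1.0000 mol TiO2 per formula unit; M(TiO2) = 79.865, so TiO2 mass = 79.865 g.
79.865/196.025 × 100 = 40.74 wt%.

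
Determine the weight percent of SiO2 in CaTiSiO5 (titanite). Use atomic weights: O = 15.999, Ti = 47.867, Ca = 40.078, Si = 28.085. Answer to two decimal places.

M(CaTiSiO5) = 196.025 g/mol; M(SiO2) = 60.083 g/mol.
Moles SiO2 per formula unit = 1 Si ÷ 1 = 1.0000.
SiO2 fraction = (1.0000 × 60.083) / 196.025 = 60.083/196.025 = 0.3065.

30.65 wt%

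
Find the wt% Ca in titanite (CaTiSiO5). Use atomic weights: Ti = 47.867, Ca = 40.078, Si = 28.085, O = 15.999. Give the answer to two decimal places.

20.45 mass %

Formula mass = 1·40.078 + 1·47.867 + 1·28.085 + 5·15.999 = 196.025 g/mol, of which 40.078 g is Ca.
So Ca makes up 40.078/196.025 = 0.2045 of the mass, i.e. 20.45%.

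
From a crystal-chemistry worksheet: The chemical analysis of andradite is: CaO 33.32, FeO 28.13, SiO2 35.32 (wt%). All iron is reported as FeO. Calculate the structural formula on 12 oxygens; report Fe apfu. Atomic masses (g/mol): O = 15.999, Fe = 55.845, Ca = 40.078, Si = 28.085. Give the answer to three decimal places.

2.174 Fe apfu

33.32 wt% CaO ÷ 56.077 g/mol = 0.59418 mol, giving 0.59418 Ca and 0.59418 O.
28.13 wt% FeO ÷ 71.844 g/mol = 0.39154 mol, giving 0.39154 Fe and 0.39154 O.
35.32 wt% SiO2 ÷ 60.083 g/mol = 0.58785 mol, giving 0.58785 Si and 1.17570 O.
Oxygen sums to 2.16142; scaling by 12/2.16142 = 5.55191 puts the formula on 12 O.
Fe: 0.39154 × 5.55191 = 2.174 atoms per formula unit.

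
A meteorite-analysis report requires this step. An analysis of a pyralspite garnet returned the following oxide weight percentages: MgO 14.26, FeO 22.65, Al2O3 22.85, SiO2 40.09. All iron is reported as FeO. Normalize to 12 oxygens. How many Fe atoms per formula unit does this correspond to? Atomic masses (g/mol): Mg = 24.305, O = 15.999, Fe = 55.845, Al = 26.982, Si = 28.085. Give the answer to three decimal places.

1.414 Fe apfu

14.26 wt% MgO ÷ 40.304 g/mol = 0.35381 mol, giving 0.35381 Mg and 0.35381 O.
22.65 wt% FeO ÷ 71.844 g/mol = 0.31527 mol, giving 0.31527 Fe and 0.31527 O.
22.85 wt% Al2O3 ÷ 101.961 g/mol = 0.22411 mol, giving 0.44822 Al and 0.67233 O.
40.09 wt% SiO2 ÷ 60.083 g/mol = 0.66724 mol, giving 0.66724 Si and 1.33448 O.
Oxygen sums to 2.67589; scaling by 12/2.67589 = 4.48449 puts the formula on 12 O.
Fe: 0.31527 × 4.48449 = 1.414 atoms per formula unit.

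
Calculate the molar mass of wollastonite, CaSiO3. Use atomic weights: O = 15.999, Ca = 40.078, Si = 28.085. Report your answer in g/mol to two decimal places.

116.16 g/mol

M = 1·40.078 + 1·28.085 + 3·15.999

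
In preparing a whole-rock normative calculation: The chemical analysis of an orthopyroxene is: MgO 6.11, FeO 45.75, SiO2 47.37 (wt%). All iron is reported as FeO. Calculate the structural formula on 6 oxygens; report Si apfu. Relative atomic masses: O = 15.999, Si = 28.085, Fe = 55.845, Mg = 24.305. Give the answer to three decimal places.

MgO: 6.11/40.304 = 0.15160 mol → 0.15160 mol Mg, 0.15160 mol O.
FeO: 45.75/71.844 = 0.63680 mol → 0.63680 mol Fe, 0.63680 mol O.
SiO2: 47.37/60.083 = 0.78841 mol → 0.78841 mol Si, 1.57682 mol O.
Total oxygen = 2.36522 mol. Normalization factor = 6/2.36522 = 2.53676.
Si per 6 O = 0.78841 × 2.53676 = 2.000.

2.000 Si apfu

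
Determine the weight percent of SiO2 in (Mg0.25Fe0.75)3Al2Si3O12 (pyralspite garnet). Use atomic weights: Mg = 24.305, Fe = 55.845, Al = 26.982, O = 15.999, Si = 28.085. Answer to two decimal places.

38.02 wt%

M((Mg0.25Fe0.75)3Al2Si3O12) = 474.087 g/mol; M(SiO2) = 60.083 g/mol.
Moles SiO2 per formula unit = 3 Si ÷ 1 = 3.0000.
SiO2 fraction = (3.0000 × 60.083) / 474.087 = 180.249/474.087 = 0.3802.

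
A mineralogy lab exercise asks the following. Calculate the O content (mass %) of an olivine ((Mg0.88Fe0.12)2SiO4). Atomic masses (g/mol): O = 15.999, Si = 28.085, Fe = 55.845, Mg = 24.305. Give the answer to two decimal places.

43.16 mass %

Formula mass = 1.76*24.305 + 0.24*55.845 + 1*28.085 + 4*15.999 = 148.261 g/mol, of which 63.996 g is O.
So O makes up 63.996/148.261 = 0.4316 of the mass, i.e. 43.16%.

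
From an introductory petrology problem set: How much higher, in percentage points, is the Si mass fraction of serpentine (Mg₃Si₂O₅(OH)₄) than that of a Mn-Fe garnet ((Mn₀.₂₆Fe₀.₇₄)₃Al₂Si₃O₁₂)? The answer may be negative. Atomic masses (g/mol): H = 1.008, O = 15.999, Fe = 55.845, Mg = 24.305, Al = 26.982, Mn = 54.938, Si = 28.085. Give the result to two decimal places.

3.32 percentage points

M(Mg₃Si₂O₅(OH)₄) = 277.108 g/mol, so wt% Si = 56.170/277.108 × 100 = 20.27%.
M((Mn₀.₂₆Fe₀.₇₄)₃Al₂Si₃O₁₂) = 497.035 g/mol, so wt% Si = 84.255/497.035 × 100 = 16.95%.
20.27 − 16.95 = 3.32 pp.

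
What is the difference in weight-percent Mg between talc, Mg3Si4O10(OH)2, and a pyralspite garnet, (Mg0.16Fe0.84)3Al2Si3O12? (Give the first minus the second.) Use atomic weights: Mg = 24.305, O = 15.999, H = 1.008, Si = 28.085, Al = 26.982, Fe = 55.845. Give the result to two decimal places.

Mg in Mg3Si4O10(OH)2: molar mass 379.259 g/mol; 3×24.305 = 72.915 g → 19.23 wt%.
Mg in (Mg0.16Fe0.84)3Al2Si3O12: molar mass 482.603 g/mol; 0.48×24.305 = 11.666 g → 2.42 wt%.
Difference = 19.23 − 2.42 = 16.81 percentage points.

16.81 percentage points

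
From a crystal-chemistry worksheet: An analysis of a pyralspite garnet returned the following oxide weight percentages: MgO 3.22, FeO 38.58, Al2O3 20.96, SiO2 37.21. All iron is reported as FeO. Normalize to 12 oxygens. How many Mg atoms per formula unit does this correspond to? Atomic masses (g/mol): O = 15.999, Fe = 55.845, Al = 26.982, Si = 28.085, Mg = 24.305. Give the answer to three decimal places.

0.388 Mg apfu

MgO (M=40.304): mol = 0.07989; Mg = 0.07989, O = 0.07989.
FeO (M=71.844): mol = 0.53700; Fe = 0.53700, O = 0.53700.
Al2O3 (M=101.961): mol = 0.20557; Al = 0.41114, O = 0.61671.
SiO2 (M=60.083): mol = 0.61931; Si = 0.61931, O = 1.23862.
ΣO = 2.47222; factor = 12/ΣO = 4.85394.
Mg apfu = 0.07989 × 4.85394 = 0.388.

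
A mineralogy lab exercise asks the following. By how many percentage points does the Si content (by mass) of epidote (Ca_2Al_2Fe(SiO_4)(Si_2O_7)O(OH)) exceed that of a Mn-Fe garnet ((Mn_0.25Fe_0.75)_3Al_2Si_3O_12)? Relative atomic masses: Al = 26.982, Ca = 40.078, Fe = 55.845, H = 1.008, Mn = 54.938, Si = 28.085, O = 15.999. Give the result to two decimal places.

0.49 percentage points

Si in Ca_2Al_2Fe(SiO_4)(Si_2O_7)O(OH): molar mass 483.215 g/mol; 3×28.085 = 84.255 g → 17.44 wt%.
Si in (Mn_0.25Fe_0.75)_3Al_2Si_3O_12: molar mass 497.062 g/mol; 3×28.085 = 84.255 g → 16.95 wt%.
Difference = 17.44 − 16.95 = 0.49 percentage points.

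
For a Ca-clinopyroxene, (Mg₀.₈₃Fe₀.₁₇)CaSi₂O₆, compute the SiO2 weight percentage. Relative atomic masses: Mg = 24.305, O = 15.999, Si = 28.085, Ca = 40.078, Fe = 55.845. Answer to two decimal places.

54.15 wt%

Formula mass = 221.909 g/mol.
2 Si → 2.0000 mol SiO2 per formula unit; M(SiO2) = 60.083, so SiO2 mass = 120.166 g.
120.166/221.909 × 100 = 54.15 wt%.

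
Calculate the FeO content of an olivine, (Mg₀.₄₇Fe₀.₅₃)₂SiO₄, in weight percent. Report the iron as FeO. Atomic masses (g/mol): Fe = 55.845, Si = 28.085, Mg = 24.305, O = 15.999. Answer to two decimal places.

43.74 wt%

Formula mass = 174.123 g/mol.
1.06 Fe → 1.0600 mol FeO per formula unit; M(FeO) = 71.844, so FeO mass = 76.155 g.
76.155/174.123 × 100 = 43.74 wt%.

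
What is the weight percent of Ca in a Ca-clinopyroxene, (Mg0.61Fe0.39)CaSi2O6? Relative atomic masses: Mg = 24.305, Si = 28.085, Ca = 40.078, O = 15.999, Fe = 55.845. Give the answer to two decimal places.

17.51 wt%

Formula mass = 0.61·24.305 + 0.39·55.845 + 1·40.078 + 2·28.085 + 6·15.999 = 228.848 g/mol, of which 40.078 g is Ca.
So Ca makes up 40.078/228.848 = 0.1751 of the mass, i.e. 17.51%.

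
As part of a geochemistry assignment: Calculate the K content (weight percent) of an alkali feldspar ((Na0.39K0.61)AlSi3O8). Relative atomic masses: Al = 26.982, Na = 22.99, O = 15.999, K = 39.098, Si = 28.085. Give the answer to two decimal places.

8.77 weight percent

M((Na0.39K0.61)AlSi3O8) = 272.045 g/mol.
K contributes 0.61 × 39.098 = 23.850 g per mole.
23.850/272.045 = 0.0877 → 8.77%.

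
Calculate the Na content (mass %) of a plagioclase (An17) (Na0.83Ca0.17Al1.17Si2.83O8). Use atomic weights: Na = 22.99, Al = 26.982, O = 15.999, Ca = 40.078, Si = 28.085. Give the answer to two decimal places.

7.20 mass %

M(Na0.83Ca0.17Al1.17Si2.83O8) = 264.936 g/mol.
Na contributes 0.83 × 22.99 = 19.082 g per mole.
19.082/264.936 = 0.0720 → 7.20%.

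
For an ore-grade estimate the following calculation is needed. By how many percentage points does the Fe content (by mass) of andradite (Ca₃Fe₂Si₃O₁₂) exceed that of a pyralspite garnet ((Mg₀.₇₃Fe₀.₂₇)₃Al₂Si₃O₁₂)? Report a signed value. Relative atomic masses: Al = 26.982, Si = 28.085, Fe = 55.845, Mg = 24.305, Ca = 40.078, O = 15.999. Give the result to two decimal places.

M(Ca₃Fe₂Si₃O₁₂) = 508.167 g/mol, so wt% Fe = 111.690/508.167 × 100 = 21.98%.
M((Mg₀.₇₃Fe₀.₂₇)₃Al₂Si₃O₁₂) = 428.669 g/mol, so wt% Fe = 45.234/428.669 × 100 = 10.55%.
21.98 − 10.55 = 11.43 pp.

11.43 percentage points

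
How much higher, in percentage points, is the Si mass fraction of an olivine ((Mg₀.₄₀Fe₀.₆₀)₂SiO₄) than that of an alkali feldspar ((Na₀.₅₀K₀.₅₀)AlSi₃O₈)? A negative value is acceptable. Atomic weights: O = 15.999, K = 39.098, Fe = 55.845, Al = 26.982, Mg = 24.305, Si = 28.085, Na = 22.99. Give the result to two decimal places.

-15.44 percentage points

First mineral: 28.085 g Si in 178.539 g formula = 15.73 wt% Si.
Second mineral: 84.255 g Si in 270.273 g formula = 31.17 wt% Si.
15.73% − 31.17% gives a difference of -15.44 percentage points.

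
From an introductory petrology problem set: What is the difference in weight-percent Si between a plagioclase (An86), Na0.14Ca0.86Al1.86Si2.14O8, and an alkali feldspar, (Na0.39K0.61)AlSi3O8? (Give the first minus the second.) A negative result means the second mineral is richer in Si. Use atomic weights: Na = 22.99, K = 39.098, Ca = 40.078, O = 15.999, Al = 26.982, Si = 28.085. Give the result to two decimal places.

-9.19 percentage points

First mineral: 60.102 g Si in 275.966 g formula = 21.78 wt% Si.
Second mineral: 84.255 g Si in 272.045 g formula = 30.97 wt% Si.
21.78% − 30.97% gives a difference of -9.19 percentage points.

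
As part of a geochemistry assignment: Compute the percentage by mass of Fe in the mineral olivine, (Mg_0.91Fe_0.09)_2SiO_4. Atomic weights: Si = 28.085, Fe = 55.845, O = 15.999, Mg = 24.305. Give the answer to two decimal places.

6.87 mass %

Formula mass = 1.82·24.305 + 0.18·55.845 + 1·28.085 + 4·15.999 = 146.368 g/mol, of which 10.052 g is Fe.
So Fe makes up 10.052/146.368 = 0.0687 of the mass, i.e. 6.87%.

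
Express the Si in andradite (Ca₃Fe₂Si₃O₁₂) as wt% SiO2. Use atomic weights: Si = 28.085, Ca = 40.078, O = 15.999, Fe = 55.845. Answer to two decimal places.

Formula mass = 508.167 g/mol.
3 Si → 3.0000 mol SiO2 per formula unit; M(SiO2) = 60.083, so SiO2 mass = 180.249 g.
180.249/508.167 × 100 = 35.47 wt%.

35.47 wt%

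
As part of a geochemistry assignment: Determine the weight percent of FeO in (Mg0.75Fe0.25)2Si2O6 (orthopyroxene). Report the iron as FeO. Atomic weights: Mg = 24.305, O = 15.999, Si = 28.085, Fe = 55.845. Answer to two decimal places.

Formula mass = 216.544 g/mol.
0.50 Fe → 0.5000 mol FeO per formula unit; M(FeO) = 71.844, so FeO mass = 35.922 g.
35.922/216.544 × 100 = 16.59 wt%.

16.59 wt%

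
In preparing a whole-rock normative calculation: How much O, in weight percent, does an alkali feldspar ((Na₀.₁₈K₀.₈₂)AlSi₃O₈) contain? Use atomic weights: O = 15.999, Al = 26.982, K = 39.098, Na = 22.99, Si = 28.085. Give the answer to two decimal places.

Formula mass = 0.18*22.99 + 0.82*39.098 + 1*26.982 + 3*28.085 + 8*15.999 = 275.428 g/mol, of which 127.992 g is O.
So O makes up 127.992/275.428 = 0.4647 of the mass, i.e. 46.47%.

46.47 weight percent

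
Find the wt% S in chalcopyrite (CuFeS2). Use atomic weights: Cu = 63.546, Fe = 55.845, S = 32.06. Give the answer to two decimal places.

Molar mass of CuFeS2: 1·63.546 + 1·55.845 + 2·32.06 = 183.511 g/mol.
Mass of S per formula unit: 2 × 32.06 = 64.120 g.
Weight fraction S = 64.120 / 183.511 = 0.3494.

34.94 mass %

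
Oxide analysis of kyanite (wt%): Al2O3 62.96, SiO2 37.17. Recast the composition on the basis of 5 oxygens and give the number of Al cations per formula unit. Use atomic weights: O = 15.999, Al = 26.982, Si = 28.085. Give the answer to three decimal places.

Al2O3: 62.96/101.961 = 0.61749 mol → 1.23498 mol Al, 1.85247 mol O.
SiO2: 37.17/60.083 = 0.61864 mol → 0.61864 mol Si, 1.23728 mol O.
Total oxygen = 3.08975 mol. Normalization factor = 5/3.08975 = 1.61825.
Al per 5 O = 1.23498 × 1.61825 = 1.999.

1.999 Al apfu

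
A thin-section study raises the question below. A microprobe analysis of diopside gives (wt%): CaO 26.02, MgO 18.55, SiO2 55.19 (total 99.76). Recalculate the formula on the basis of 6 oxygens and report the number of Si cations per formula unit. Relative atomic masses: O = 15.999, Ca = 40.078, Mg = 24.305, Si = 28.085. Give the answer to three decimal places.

26.02 wt% CaO ÷ 56.077 g/mol = 0.46400 mol, giving 0.46400 Ca and 0.46400 O.
18.55 wt% MgO ÷ 40.304 g/mol = 0.46025 mol, giving 0.46025 Mg and 0.46025 O.
55.19 wt% SiO2 ÷ 60.083 g/mol = 0.91856 mol, giving 0.91856 Si and 1.83712 O.
Oxygen sums to 2.76137; scaling by 6/2.76137 = 2.17283 puts the formula on 6 O.
Si: 0.91856 × 2.17283 = 1.996 atoms per formula unit.

1.996 Si apfu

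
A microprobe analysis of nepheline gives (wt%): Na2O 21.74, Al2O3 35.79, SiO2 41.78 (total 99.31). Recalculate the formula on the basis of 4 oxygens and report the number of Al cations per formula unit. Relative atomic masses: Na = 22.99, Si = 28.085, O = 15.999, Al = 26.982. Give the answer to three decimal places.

21.74 wt% Na2O ÷ 61.979 g/mol = 0.35076 mol, giving 0.70152 Na and 0.35076 O.
35.79 wt% Al2O3 ÷ 101.961 g/mol = 0.35102 mol, giving 0.70204 Al and 1.05306 O.
41.78 wt% SiO2 ÷ 60.083 g/mol = 0.69537 mol, giving 0.69537 Si and 1.39074 O.
Oxygen sums to 2.79456; scaling by 4/2.79456 = 1.43135 puts the formula on 4 O.
Al: 0.70204 × 1.43135 = 1.005 atoms per formula unit.

1.005 Al apfu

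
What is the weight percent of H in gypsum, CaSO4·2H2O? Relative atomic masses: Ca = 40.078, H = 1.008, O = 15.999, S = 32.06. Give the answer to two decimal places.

M(CaSO4·2H2O) = 172.164 g/mol.
H contributes 4 × 1.008 = 4.032 g per mole.
4.032/172.164 = 0.0234 → 2.34%.

2.34 wt%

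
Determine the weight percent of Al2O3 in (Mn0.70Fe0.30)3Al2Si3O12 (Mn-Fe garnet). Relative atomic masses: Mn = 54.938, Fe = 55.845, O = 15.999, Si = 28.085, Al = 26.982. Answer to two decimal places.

20.56 wt%

M((Mn0.70Fe0.30)3Al2Si3O12) = 495.837 g/mol; M(Al2O3) = 101.961 g/mol.
Moles Al2O3 per formula unit = 2 Al ÷ 2 = 1.0000.
Al2O3 fraction = (1.0000 × 101.961) / 495.837 = 101.961/495.837 = 0.2056.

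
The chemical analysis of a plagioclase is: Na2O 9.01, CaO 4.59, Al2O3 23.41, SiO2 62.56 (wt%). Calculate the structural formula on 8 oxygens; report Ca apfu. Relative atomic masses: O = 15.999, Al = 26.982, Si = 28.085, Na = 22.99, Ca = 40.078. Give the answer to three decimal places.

0.218 Ca apfu

Na2O: 9.01/61.979 = 0.14537 mol → 0.29074 mol Na, 0.14537 mol O.
CaO: 4.59/56.077 = 0.08185 mol → 0.08185 mol Ca, 0.08185 mol O.
Al2O3: 23.41/101.961 = 0.22960 mol → 0.45920 mol Al, 0.68880 mol O.
SiO2: 62.56/60.083 = 1.04123 mol → 1.04123 mol Si, 2.08246 mol O.
Total oxygen = 2.99848 mol. Normalization factor = 8/2.99848 = 2.66802.
Ca per 8 O = 0.08185 × 2.66802 = 0.218.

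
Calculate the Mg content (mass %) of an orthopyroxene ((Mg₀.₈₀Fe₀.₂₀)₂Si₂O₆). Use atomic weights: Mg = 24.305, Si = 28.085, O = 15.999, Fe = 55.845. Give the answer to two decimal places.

M((Mg₀.₈₀Fe₀.₂₀)₂Si₂O₆) = 213.390 g/mol.
Mg contributes 1.60 × 24.305 = 38.888 g per mole.
38.888/213.390 = 0.1822 → 18.22%.

18.22 mass %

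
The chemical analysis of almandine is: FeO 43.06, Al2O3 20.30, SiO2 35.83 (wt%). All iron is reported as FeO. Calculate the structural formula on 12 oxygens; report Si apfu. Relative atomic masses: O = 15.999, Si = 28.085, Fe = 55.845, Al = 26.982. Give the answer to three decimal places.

FeO: 43.06/71.844 = 0.59935 mol → 0.59935 mol Fe, 0.59935 mol O.
Al2O3: 20.30/101.961 = 0.19910 mol → 0.39820 mol Al, 0.59730 mol O.
SiO2: 35.83/60.083 = 0.59634 mol → 0.59634 mol Si, 1.19268 mol O.
Total oxygen = 2.38933 mol. Normalization factor = 12/2.38933 = 5.02233.
Si per 12 O = 0.59634 × 5.02233 = 2.995.

2.995 Si apfu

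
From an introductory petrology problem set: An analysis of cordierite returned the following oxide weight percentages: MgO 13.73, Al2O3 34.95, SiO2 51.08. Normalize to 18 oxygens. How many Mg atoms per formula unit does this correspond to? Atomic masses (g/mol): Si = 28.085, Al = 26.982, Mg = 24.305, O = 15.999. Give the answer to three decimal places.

1.998 Mg apfu

13.73 wt% MgO ÷ 40.304 g/mol = 0.34066 mol, giving 0.34066 Mg and 0.34066 O.
34.95 wt% Al2O3 ÷ 101.961 g/mol = 0.34278 mol, giving 0.68556 Al and 1.02834 O.
51.08 wt% SiO2 ÷ 60.083 g/mol = 0.85016 mol, giving 0.85016 Si and 1.70032 O.
Oxygen sums to 3.06932; scaling by 18/3.06932 = 5.86449 puts the formula on 18 O.
Mg: 0.34066 × 5.86449 = 1.998 atoms per formula unit.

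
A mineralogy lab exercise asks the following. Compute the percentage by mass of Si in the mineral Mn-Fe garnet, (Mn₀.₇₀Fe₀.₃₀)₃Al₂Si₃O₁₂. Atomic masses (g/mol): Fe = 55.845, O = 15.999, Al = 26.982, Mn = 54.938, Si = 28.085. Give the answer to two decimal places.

Molar mass of (Mn₀.₇₀Fe₀.₃₀)₃Al₂Si₃O₁₂: 2.10·54.938 + 0.90·55.845 + 2·26.982 + 3·28.085 + 12·15.999 = 495.837 g/mol.
Mass of Si per formula unit: 3 × 28.085 = 84.255 g.
Weight fraction Si = 84.255 / 495.837 = 0.1699.

16.99 mass %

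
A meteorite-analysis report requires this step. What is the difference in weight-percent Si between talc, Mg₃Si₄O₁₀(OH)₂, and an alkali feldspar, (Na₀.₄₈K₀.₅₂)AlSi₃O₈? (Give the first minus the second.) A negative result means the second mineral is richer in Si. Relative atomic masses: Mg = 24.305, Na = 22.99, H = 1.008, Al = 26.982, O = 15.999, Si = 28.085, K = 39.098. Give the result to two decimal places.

First mineral: 112.340 g Si in 379.259 g formula = 29.62 wt% Si.
Second mineral: 84.255 g Si in 270.595 g formula = 31.14 wt% Si.
29.62% − 31.14% gives a difference of -1.52 percentage points.

-1.52 percentage points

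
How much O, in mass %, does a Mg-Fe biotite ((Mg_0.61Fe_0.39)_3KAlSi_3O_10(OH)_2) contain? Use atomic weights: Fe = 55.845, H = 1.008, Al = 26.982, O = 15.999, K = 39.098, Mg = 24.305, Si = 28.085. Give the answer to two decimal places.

42.27 mass %

Formula mass = 1.83·24.305 + 1.17·55.845 + 1·39.098 + 1·26.982 + 3·28.085 + 12·15.999 + 2·1.008 = 454.156 g/mol, of which 191.988 g is O.
So O makes up 191.988/454.156 = 0.4227 of the mass, i.e. 42.27%.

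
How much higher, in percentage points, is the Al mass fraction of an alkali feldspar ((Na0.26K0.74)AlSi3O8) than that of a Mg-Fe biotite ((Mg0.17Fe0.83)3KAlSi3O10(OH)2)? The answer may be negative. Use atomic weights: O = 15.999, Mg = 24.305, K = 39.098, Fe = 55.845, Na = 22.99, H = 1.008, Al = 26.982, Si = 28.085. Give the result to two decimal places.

Al in (Na0.26K0.74)AlSi3O8: molar mass 274.139 g/mol; 1×26.982 = 26.982 g → 9.84 wt%.
Al in (Mg0.17Fe0.83)3KAlSi3O10(OH)2: molar mass 495.789 g/mol; 1×26.982 = 26.982 g → 5.44 wt%.
Difference = 9.84 − 5.44 = 4.40 percentage points.

4.40 percentage points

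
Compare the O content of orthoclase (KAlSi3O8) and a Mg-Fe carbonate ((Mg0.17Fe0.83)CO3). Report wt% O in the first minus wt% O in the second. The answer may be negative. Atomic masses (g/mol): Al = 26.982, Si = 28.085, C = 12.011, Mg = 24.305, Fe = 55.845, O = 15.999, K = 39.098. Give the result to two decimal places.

2.55 percentage points

O in KAlSi3O8: molar mass 278.327 g/mol; 8×15.999 = 127.992 g → 45.99 wt%.
O in (Mg0.17Fe0.83)CO3: molar mass 110.491 g/mol; 3×15.999 = 47.997 g → 43.44 wt%.
Difference = 45.99 − 43.44 = 2.55 percentage points.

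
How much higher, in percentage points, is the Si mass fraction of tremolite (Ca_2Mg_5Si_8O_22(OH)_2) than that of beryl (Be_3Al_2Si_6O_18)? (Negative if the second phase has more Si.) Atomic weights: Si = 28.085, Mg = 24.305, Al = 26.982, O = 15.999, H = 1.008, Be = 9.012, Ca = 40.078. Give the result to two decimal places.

First mineral: 224.680 g Si in 812.353 g formula = 27.66 wt% Si.
Second mineral: 168.510 g Si in 537.492 g formula = 31.35 wt% Si.
27.66% − 31.35% gives a difference of -3.69 percentage points.

-3.69 percentage points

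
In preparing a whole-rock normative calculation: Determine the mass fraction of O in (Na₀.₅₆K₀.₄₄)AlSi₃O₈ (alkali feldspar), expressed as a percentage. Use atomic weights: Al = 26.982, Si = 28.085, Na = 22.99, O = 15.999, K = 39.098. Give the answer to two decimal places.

Molar mass of (Na₀.₅₆K₀.₄₄)AlSi₃O₈: 0.56·22.99 + 0.44·39.098 + 1·26.982 + 3·28.085 + 8·15.999 = 269.307 g/mol.
Mass of O per formula unit: 8 × 15.999 = 127.992 g.
Weight fraction O = 127.992 / 269.307 = 0.4753.

47.53 weight percent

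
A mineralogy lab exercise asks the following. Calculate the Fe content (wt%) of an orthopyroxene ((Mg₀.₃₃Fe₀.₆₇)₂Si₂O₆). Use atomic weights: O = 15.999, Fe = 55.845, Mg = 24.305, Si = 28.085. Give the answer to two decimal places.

M((Mg₀.₃₃Fe₀.₆₇)₂Si₂O₆) = 243.038 g/mol.
Fe contributes 1.34 × 55.845 = 74.832 g per mole.
74.832/243.038 = 0.3079 → 30.79%.

30.79 wt%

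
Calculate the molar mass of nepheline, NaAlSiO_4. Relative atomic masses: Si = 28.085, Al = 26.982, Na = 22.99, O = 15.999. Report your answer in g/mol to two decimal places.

142.05 g/mol

Na: 1 × 22.99 = 22.9900
Al: 1 × 26.982 = 26.9820
Si: 1 × 28.085 = 28.0850
O: 4 × 15.999 = 63.9960
Summing the contributions gives the formula mass.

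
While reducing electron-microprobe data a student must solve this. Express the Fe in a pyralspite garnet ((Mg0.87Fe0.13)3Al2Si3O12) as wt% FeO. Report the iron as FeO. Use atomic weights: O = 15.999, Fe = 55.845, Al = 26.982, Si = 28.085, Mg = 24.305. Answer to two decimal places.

Formula mass = 415.423 g/mol.
0.39 Fe → 0.3900 mol FeO per formula unit; M(FeO) = 71.844, so FeO mass = 28.019 g.
28.019/415.423 × 100 = 6.74 wt%.

6.74 wt%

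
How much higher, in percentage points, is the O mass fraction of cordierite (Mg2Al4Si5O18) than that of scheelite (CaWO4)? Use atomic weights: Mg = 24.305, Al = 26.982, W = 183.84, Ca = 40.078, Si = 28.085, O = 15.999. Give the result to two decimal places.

O in Mg2Al4Si5O18: molar mass 584.945 g/mol; 18×15.999 = 287.982 g → 49.23 wt%.
O in CaWO4: molar mass 287.914 g/mol; 4×15.999 = 63.996 g → 22.23 wt%.
Difference = 49.23 − 22.23 = 27.00 percentage points.

27.00 percentage points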